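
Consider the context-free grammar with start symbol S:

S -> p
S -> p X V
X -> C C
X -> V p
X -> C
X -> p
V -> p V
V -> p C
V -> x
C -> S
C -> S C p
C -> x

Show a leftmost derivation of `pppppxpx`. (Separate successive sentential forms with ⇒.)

S ⇒ pXV ⇒ pVpV ⇒ ppCpV ⇒ ppSpV ⇒ pppXVpV ⇒ ppppVpV ⇒ pppppVpV ⇒ pppppxpV ⇒ pppppxpx

S ⇒ pXV   [S -> p X V]
pXV ⇒ pVpV   [X -> V p]
pVpV ⇒ ppCpV   [V -> p C]
ppCpV ⇒ ppSpV   [C -> S]
ppSpV ⇒ pppXVpV   [S -> p X V]
pppXVpV ⇒ ppppVpV   [X -> p]
ppppVpV ⇒ pppppVpV   [V -> p V]
pppppVpV ⇒ pppppxpV   [V -> x]
pppppxpV ⇒ pppppxpx   [V -> x]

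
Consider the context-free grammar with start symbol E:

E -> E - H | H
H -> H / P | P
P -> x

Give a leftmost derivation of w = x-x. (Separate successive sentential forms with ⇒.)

E ⇒ E-H ⇒ H-H ⇒ P-H ⇒ x-H ⇒ x-P ⇒ x-x

E ⇒ E-H   [E -> E - H]
E-H ⇒ H-H   [E -> H]
H-H ⇒ P-H   [H -> P]
P-H ⇒ x-H   [P -> x]
x-H ⇒ x-P   [H -> P]
x-P ⇒ x-x   [P -> x]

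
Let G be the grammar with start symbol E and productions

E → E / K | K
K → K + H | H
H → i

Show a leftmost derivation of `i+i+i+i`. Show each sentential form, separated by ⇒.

E ⇒ K ⇒ K+H ⇒ K+H+H ⇒ K+H+H+H ⇒ H+H+H+H ⇒ i+H+H+H ⇒ i+i+H+H ⇒ i+i+i+H ⇒ i+i+i+i

E ⇒ K   [E → K]
K ⇒ K+H   [K → K + H]
K+H ⇒ K+H+H   [K → K + H]
K+H+H ⇒ K+H+H+H   [K → K + H]
K+H+H+H ⇒ H+H+H+H   [K → H]
H+H+H+H ⇒ i+H+H+H   [H → i]
i+H+H+H ⇒ i+i+H+H   [H → i]
i+i+H+H ⇒ i+i+i+H   [H → i]
i+i+i+H ⇒ i+i+i+i   [H → i]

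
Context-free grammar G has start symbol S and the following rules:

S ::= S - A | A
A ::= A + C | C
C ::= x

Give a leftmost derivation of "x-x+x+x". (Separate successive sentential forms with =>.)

S => S-A   [S ::= S - A]
S-A => A-A   [S ::= A]
A-A => C-A   [A ::= C]
C-A => x-A   [C ::= x]
x-A => x-A+C   [A ::= A + C]
x-A+C => x-A+C+C   [A ::= A + C]
x-A+C+C => x-C+C+C   [A ::= C]
x-C+C+C => x-x+C+C   [C ::= x]
x-x+C+C => x-x+x+C   [C ::= x]
x-x+x+C => x-x+x+x   [C ::= x]

S => S-A => A-A => C-A => x-A => x-A+C => x-A+C+C => x-C+C+C => x-x+C+C => x-x+x+C => x-x+x+x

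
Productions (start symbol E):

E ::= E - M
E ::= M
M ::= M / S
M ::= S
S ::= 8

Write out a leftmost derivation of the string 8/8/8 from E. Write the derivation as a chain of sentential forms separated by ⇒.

E ⇒ M   [E ::= M]
M ⇒ M/S   [M ::= M / S]
M/S ⇒ M/S/S   [M ::= M / S]
M/S/S ⇒ S/S/S   [M ::= S]
S/S/S ⇒ 8/S/S   [S ::= 8]
8/S/S ⇒ 8/8/S   [S ::= 8]
8/8/S ⇒ 8/8/8   [S ::= 8]

E ⇒ M ⇒ M/S ⇒ M/S/S ⇒ S/S/S ⇒ 8/S/S ⇒ 8/8/S ⇒ 8/8/8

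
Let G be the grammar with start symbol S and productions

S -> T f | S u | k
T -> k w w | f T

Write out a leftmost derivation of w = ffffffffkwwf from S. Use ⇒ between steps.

S ⇒ Tf   [S -> T f]
Tf ⇒ fTf   [T -> f T]
fTf ⇒ ffTf   [T -> f T]
ffTf ⇒ fffTf   [T -> f T]
fffTf ⇒ ffffTf   [T -> f T]
ffffTf ⇒ fffffTf   [T -> f T]
fffffTf ⇒ ffffffTf   [T -> f T]
ffffffTf ⇒ fffffffTf   [T -> f T]
fffffffTf ⇒ ffffffffTf   [T -> f T]
ffffffffTf ⇒ ffffffffkwwf   [T -> k w w]

S⇒Tf⇒fTf⇒ffTf⇒fffTf⇒ffffTf⇒fffffTf⇒ffffffTf⇒fffffffTf⇒ffffffffTf⇒ffffffffkwwf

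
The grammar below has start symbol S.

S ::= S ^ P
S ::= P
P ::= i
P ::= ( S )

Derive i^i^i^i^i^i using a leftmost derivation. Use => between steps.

S=>S^P=>S^P^P=>S^P^P^P=>S^P^P^P^P=>S^P^P^P^P^P=>P^P^P^P^P^P=>i^P^P^P^P^P=>i^i^P^P^P^P=>i^i^i^P^P^P=>i^i^i^i^P^P=>i^i^i^i^i^P=>i^i^i^i^i^i

S => S^P   [S ::= S ^ P]
S^P => S^P^P   [S ::= S ^ P]
S^P^P => S^P^P^P   [S ::= S ^ P]
S^P^P^P => S^P^P^P^P   [S ::= S ^ P]
S^P^P^P^P => S^P^P^P^P^P   [S ::= S ^ P]
S^P^P^P^P^P => P^P^P^P^P^P   [S ::= P]
P^P^P^P^P^P => i^P^P^P^P^P   [P ::= i]
i^P^P^P^P^P => i^i^P^P^P^P   [P ::= i]
i^i^P^P^P^P => i^i^i^P^P^P   [P ::= i]
i^i^i^P^P^P => i^i^i^i^P^P   [P ::= i]
i^i^i^i^P^P => i^i^i^i^i^P   [P ::= i]
i^i^i^i^i^P => i^i^i^i^i^i   [P ::= i]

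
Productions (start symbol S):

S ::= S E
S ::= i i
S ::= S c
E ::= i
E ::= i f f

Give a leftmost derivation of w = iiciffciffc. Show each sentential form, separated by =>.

S => Sc => SEc => ScEc => SEcEc => ScEcEc => iicEcEc => iiciffcEc => iiciffciffc

S => Sc   [S ::= S c]
Sc => SEc   [S ::= S E]
SEc => ScEc   [S ::= S c]
ScEc => SEcEc   [S ::= S E]
SEcEc => ScEcEc   [S ::= S c]
ScEcEc => iicEcEc   [S ::= i i]
iicEcEc => iiciffcEc   [E ::= i f f]
iiciffcEc => iiciffciffc   [E ::= i f f]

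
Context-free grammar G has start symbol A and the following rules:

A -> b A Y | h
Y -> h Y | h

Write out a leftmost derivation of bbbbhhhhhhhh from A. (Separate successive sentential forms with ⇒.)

A ⇒ bAY   [A -> b A Y]
bAY ⇒ bbAYY   [A -> b A Y]
bbAYY ⇒ bbbAYYY   [A -> b A Y]
bbbAYYY ⇒ bbbbAYYYY   [A -> b A Y]
bbbbAYYYY ⇒ bbbbhYYYY   [A -> h]
bbbbhYYYY ⇒ bbbbhhYYYY   [Y -> h Y]
bbbbhhYYYY ⇒ bbbbhhhYYYY   [Y -> h Y]
bbbbhhhYYYY ⇒ bbbbhhhhYYYY   [Y -> h Y]
bbbbhhhhYYYY ⇒ bbbbhhhhhYYY   [Y -> h]
bbbbhhhhhYYY ⇒ bbbbhhhhhhYY   [Y -> h]
bbbbhhhhhhYY ⇒ bbbbhhhhhhhY   [Y -> h]
bbbbhhhhhhhY ⇒ bbbbhhhhhhhh   [Y -> h]

A⇒bAY⇒bbAYY⇒bbbAYYY⇒bbbbAYYYY⇒bbbbhYYYY⇒bbbbhhYYYY⇒bbbbhhhYYYY⇒bbbbhhhhYYYY⇒bbbbhhhhhYYY⇒bbbbhhhhhhYY⇒bbbbhhhhhhhY⇒bbbbhhhhhhhh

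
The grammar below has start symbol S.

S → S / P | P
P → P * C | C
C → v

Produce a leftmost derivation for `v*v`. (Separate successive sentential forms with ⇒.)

S ⇒ P ⇒ P*C ⇒ C*C ⇒ v*C ⇒ v*v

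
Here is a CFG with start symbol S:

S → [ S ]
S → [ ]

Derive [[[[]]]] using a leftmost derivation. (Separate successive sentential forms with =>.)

S=>[S]=>[[S]]=>[[[S]]]=>[[[[]]]]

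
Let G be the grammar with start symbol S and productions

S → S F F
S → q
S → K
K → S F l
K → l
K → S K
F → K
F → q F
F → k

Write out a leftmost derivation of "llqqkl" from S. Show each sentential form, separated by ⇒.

S ⇒ K   [S → K]
K ⇒ SK   [K → S K]
SK ⇒ KK   [S → K]
KK ⇒ lK   [K → l]
lK ⇒ lSFl   [K → S F l]
lSFl ⇒ lKFl   [S → K]
lKFl ⇒ llFl   [K → l]
llFl ⇒ llqFl   [F → q F]
llqFl ⇒ llqqFl   [F → q F]
llqqFl ⇒ llqqkl   [F → k]

S ⇒ K ⇒ SK ⇒ KK ⇒ lK ⇒ lSFl ⇒ lKFl ⇒ llFl ⇒ llqFl ⇒ llqqFl ⇒ llqqkl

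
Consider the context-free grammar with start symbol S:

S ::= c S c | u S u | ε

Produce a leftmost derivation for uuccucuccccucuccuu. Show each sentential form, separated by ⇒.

S ⇒ uSu   [S ::= u S u]
uSu ⇒ uuSuu   [S ::= u S u]
uuSuu ⇒ uucScuu   [S ::= c S c]
uucScuu ⇒ uuccSccuu   [S ::= c S c]
uuccSccuu ⇒ uuccuSuccuu   [S ::= u S u]
uuccuSuccuu ⇒ uuccucScuccuu   [S ::= c S c]
uuccucScuccuu ⇒ uuccucuSucuccuu   [S ::= u S u]
uuccucuSucuccuu ⇒ uuccucucScucuccuu   [S ::= c S c]
uuccucucScucuccuu ⇒ uuccucuccSccucuccuu   [S ::= c S c]
uuccucuccSccucuccuu ⇒ uuccucuccccucuccuu   [S ::= ε]

S ⇒ uSu ⇒ uuSuu ⇒ uucScuu ⇒ uuccSccuu ⇒ uuccuSuccuu ⇒ uuccucScuccuu ⇒ uuccucuSucuccuu ⇒ uuccucucScucuccuu ⇒ uuccucuccSccucuccuu ⇒ uuccucuccccucuccuu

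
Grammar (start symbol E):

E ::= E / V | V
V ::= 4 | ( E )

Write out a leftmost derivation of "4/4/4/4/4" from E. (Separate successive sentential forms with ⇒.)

E ⇒ E/V   [E ::= E / V]
E/V ⇒ E/V/V   [E ::= E / V]
E/V/V ⇒ E/V/V/V   [E ::= E / V]
E/V/V/V ⇒ E/V/V/V/V   [E ::= E / V]
E/V/V/V/V ⇒ V/V/V/V/V   [E ::= V]
V/V/V/V/V ⇒ 4/V/V/V/V   [V ::= 4]
4/V/V/V/V ⇒ 4/4/V/V/V   [V ::= 4]
4/4/V/V/V ⇒ 4/4/4/V/V   [V ::= 4]
4/4/4/V/V ⇒ 4/4/4/4/V   [V ::= 4]
4/4/4/4/V ⇒ 4/4/4/4/4   [V ::= 4]

E ⇒ E/V ⇒ E/V/V ⇒ E/V/V/V ⇒ E/V/V/V/V ⇒ V/V/V/V/V ⇒ 4/V/V/V/V ⇒ 4/4/V/V/V ⇒ 4/4/4/V/V ⇒ 4/4/4/4/V ⇒ 4/4/4/4/4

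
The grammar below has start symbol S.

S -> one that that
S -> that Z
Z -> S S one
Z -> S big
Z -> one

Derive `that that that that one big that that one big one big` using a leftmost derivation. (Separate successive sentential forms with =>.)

S => that Z => that S big => that that Z big => that that S S one big => that that that Z S one big => that that that S big S one big => that that that that Z big S one big => that that that that one big S one big => that that that that one big that Z one big => that that that that one big that S big one big => that that that that one big that that Z big one big => that that that that one big that that one big one big

S => that Z   [S -> that Z]
that Z => that S big   [Z -> S big]
that S big => that that Z big   [S -> that Z]
that that Z big => that that S S one big   [Z -> S S one]
that that S S one big => that that that Z S one big   [S -> that Z]
that that that Z S one big => that that that S big S one big   [Z -> S big]
that that that S big S one big => that that that that Z big S one big   [S -> that Z]
that that that that Z big S one big => that that that that one big S one big   [Z -> one]
that that that that one big S one big => that that that that one big that Z one big   [S -> that Z]
that that that that one big that Z one big => that that that that one big that S big one big   [Z -> S big]
that that that that one big that S big one big => that that that that one big that that Z big one big   [S -> that Z]
that that that that one big that that Z big one big => that that that that one big that that one big one big   [Z -> one]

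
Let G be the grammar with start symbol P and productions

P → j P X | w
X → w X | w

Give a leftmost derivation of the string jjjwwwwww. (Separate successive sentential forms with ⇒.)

P ⇒ jPX   [P → j P X]
jPX ⇒ jjPXX   [P → j P X]
jjPXX ⇒ jjjPXXX   [P → j P X]
jjjPXXX ⇒ jjjwXXX   [P → w]
jjjwXXX ⇒ jjjwwXXX   [X → w X]
jjjwwXXX ⇒ jjjwwwXXX   [X → w X]
jjjwwwXXX ⇒ jjjwwwwXX   [X → w]
jjjwwwwXX ⇒ jjjwwwwwX   [X → w]
jjjwwwwwX ⇒ jjjwwwwww   [X → w]

P ⇒ jPX ⇒ jjPXX ⇒ jjjPXXX ⇒ jjjwXXX ⇒ jjjwwXXX ⇒ jjjwwwXXX ⇒ jjjwwwwXX ⇒ jjjwwwwwX ⇒ jjjwwwwww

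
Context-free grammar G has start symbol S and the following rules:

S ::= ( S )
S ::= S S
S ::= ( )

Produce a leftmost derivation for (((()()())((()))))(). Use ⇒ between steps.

S ⇒ SS   [S ::= S S]
SS ⇒ (S)S   [S ::= ( S )]
(S)S ⇒ ((S))S   [S ::= ( S )]
((S))S ⇒ ((SS))S   [S ::= S S]
((SS))S ⇒ (((S)S))S   [S ::= ( S )]
(((S)S))S ⇒ (((SS)S))S   [S ::= S S]
(((SS)S))S ⇒ (((SSS)S))S   [S ::= S S]
(((SSS)S))S ⇒ (((()SS)S))S   [S ::= ( )]
(((()SS)S))S ⇒ (((()()S)S))S   [S ::= ( )]
(((()()S)S))S ⇒ (((()()())S))S   [S ::= ( )]
(((()()())S))S ⇒ (((()()())(S)))S   [S ::= ( S )]
(((()()())(S)))S ⇒ (((()()())((S))))S   [S ::= ( S )]
(((()()())((S))))S ⇒ (((()()())((()))))S   [S ::= ( )]
(((()()())((()))))S ⇒ (((()()())((()))))()   [S ::= ( )]

S ⇒ SS ⇒ (S)S ⇒ ((S))S ⇒ ((SS))S ⇒ (((S)S))S ⇒ (((SS)S))S ⇒ (((SSS)S))S ⇒ (((()SS)S))S ⇒ (((()()S)S))S ⇒ (((()()())S))S ⇒ (((()()())(S)))S ⇒ (((()()())((S))))S ⇒ (((()()())((()))))S ⇒ (((()()())((()))))()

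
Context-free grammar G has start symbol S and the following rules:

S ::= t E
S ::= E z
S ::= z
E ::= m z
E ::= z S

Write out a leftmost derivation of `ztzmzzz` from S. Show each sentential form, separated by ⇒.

S ⇒ Ez   [S ::= E z]
Ez ⇒ zSz   [E ::= z S]
zSz ⇒ ztEz   [S ::= t E]
ztEz ⇒ ztzSz   [E ::= z S]
ztzSz ⇒ ztzEzz   [S ::= E z]
ztzEzz ⇒ ztzmzzz   [E ::= m z]

S⇒Ez⇒zSz⇒ztEz⇒ztzSz⇒ztzEzz⇒ztzmzzz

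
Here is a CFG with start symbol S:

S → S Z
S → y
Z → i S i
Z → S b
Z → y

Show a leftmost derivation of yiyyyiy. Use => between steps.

S => SZ   [S → S Z]
SZ => SZZ   [S → S Z]
SZZ => yZZ   [S → y]
yZZ => yiSiZ   [Z → i S i]
yiSiZ => yiSZiZ   [S → S Z]
yiSZiZ => yiSZZiZ   [S → S Z]
yiSZZiZ => yiyZZiZ   [S → y]
yiyZZiZ => yiyyZiZ   [Z → y]
yiyyZiZ => yiyyyiZ   [Z → y]
yiyyyiZ => yiyyyiy   [Z → y]

S => SZ => SZZ => yZZ => yiSiZ => yiSZiZ => yiSZZiZ => yiyZZiZ => yiyyZiZ => yiyyyiZ => yiyyyiy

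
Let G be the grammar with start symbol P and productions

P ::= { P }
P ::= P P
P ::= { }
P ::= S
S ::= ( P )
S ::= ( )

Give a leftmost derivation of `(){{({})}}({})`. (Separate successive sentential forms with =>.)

P => PP   [P ::= P P]
PP => PPP   [P ::= P P]
PPP => SPP   [P ::= S]
SPP => ()PP   [S ::= ( )]
()PP => (){P}P   [P ::= { P }]
(){P}P => (){{P}}P   [P ::= { P }]
(){{P}}P => (){{S}}P   [P ::= S]
(){{S}}P => (){{(P)}}P   [S ::= ( P )]
(){{(P)}}P => (){{({})}}P   [P ::= { }]
(){{({})}}P => (){{({})}}S   [P ::= S]
(){{({})}}S => (){{({})}}(P)   [S ::= ( P )]
(){{({})}}(P) => (){{({})}}({})   [P ::= { }]

P=>PP=>PPP=>SPP=>()PP=>(){P}P=>(){{P}}P=>(){{S}}P=>(){{(P)}}P=>(){{({})}}P=>(){{({})}}S=>(){{({})}}(P)=>(){{({})}}({})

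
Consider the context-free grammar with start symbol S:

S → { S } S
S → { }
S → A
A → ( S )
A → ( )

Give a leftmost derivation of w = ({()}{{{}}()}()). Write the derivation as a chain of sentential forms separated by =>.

S => A   [S → A]
A => (S)   [A → ( S )]
(S) => ({S}S)   [S → { S } S]
({S}S) => ({A}S)   [S → A]
({A}S) => ({()}S)   [A → ( )]
({()}S) => ({()}{S}S)   [S → { S } S]
({()}{S}S) => ({()}{{S}S}S)   [S → { S } S]
({()}{{S}S}S) => ({()}{{{}}S}S)   [S → { }]
({()}{{{}}S}S) => ({()}{{{}}A}S)   [S → A]
({()}{{{}}A}S) => ({()}{{{}}()}S)   [A → ( )]
({()}{{{}}()}S) => ({()}{{{}}()}A)   [S → A]
({()}{{{}}()}A) => ({()}{{{}}()}())   [A → ( )]

S => A => (S) => ({S}S) => ({A}S) => ({()}S) => ({()}{S}S) => ({()}{{S}S}S) => ({()}{{{}}S}S) => ({()}{{{}}A}S) => ({()}{{{}}()}S) => ({()}{{{}}()}A) => ({()}{{{}}()}())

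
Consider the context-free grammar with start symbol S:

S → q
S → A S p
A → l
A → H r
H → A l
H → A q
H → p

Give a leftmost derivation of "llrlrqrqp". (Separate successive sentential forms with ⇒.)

S⇒ASp⇒HrSp⇒AqrSp⇒HrqrSp⇒AlrqrSp⇒HrlrqrSp⇒AlrlrqrSp⇒llrlrqrSp⇒llrlrqrqp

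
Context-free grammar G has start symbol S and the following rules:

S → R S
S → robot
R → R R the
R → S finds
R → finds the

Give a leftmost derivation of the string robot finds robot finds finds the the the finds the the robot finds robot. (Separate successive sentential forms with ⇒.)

S ⇒ R S ⇒ S finds S ⇒ R S finds S ⇒ R R the S finds S ⇒ R R the R the S finds S ⇒ S finds R the R the S finds S ⇒ robot finds R the R the S finds S ⇒ robot finds R R the the R the S finds S ⇒ robot finds S finds R the the R the S finds S ⇒ robot finds robot finds R the the R the S finds S ⇒ robot finds robot finds finds the the the R the S finds S ⇒ robot finds robot finds finds the the the finds the the S finds S ⇒ robot finds robot finds finds the the the finds the the robot finds S ⇒ robot finds robot finds finds the the the finds the the robot finds robot

S ⇒ R S   [S → R S]
R S ⇒ S finds S   [R → S finds]
S finds S ⇒ R S finds S   [S → R S]
R S finds S ⇒ R R the S finds S   [R → R R the]
R R the S finds S ⇒ R R the R the S finds S   [R → R R the]
R R the R the S finds S ⇒ S finds R the R the S finds S   [R → S finds]
S finds R the R the S finds S ⇒ robot finds R the R the S finds S   [S → robot]
robot finds R the R the S finds S ⇒ robot finds R R the the R the S finds S   [R → R R the]
robot finds R R the the R the S finds S ⇒ robot finds S finds R the the R the S finds S   [R → S finds]
robot finds S finds R the the R the S finds S ⇒ robot finds robot finds R the the R the S finds S   [S → robot]
robot finds robot finds R the the R the S finds S ⇒ robot finds robot finds finds the the the R the S finds S   [R → finds the]
robot finds robot finds finds the the the R the S finds S ⇒ robot finds robot finds finds the the the finds the the S finds S   [R → finds the]
robot finds robot finds finds the the the finds the the S finds S ⇒ robot finds robot finds finds the the the finds the the robot finds S   [S → robot]
robot finds robot finds finds the the the finds the the robot finds S ⇒ robot finds robot finds finds the the the finds the the robot finds robot   [S → robot]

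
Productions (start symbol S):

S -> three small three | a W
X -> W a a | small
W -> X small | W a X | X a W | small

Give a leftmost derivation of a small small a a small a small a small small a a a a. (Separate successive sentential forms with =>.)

S => a W => a W a X => a X small a X => a W a a small a X => a X small a a small a X => a small small a a small a X => a small small a a small a W a a => a small small a a small a W a X a a => a small small a a small a small a X a a => a small small a a small a small a W a a a a => a small small a a small a small a X small a a a a => a small small a a small a small a small small a a a a

S => a W   [S -> a W]
a W => a W a X   [W -> W a X]
a W a X => a X small a X   [W -> X small]
a X small a X => a W a a small a X   [X -> W a a]
a W a a small a X => a X small a a small a X   [W -> X small]
a X small a a small a X => a small small a a small a X   [X -> small]
a small small a a small a X => a small small a a small a W a a   [X -> W a a]
a small small a a small a W a a => a small small a a small a W a X a a   [W -> W a X]
a small small a a small a W a X a a => a small small a a small a small a X a a   [W -> small]
a small small a a small a small a X a a => a small small a a small a small a W a a a a   [X -> W a a]
a small small a a small a small a W a a a a => a small small a a small a small a X small a a a a   [W -> X small]
a small small a a small a small a X small a a a a => a small small a a small a small a small small a a a a   [X -> small]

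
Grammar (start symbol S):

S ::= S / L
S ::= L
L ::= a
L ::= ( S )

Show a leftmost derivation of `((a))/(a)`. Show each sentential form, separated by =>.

S=>S/L=>L/L=>(S)/L=>(L)/L=>((S))/L=>((L))/L=>((a))/L=>((a))/(S)=>((a))/(L)=>((a))/(a)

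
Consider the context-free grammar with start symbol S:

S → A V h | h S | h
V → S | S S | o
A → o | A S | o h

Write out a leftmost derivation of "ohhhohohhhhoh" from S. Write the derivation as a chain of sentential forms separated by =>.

S => AVh   [S → A V h]
AVh => ASVh   [A → A S]
ASVh => ohSVh   [A → o h]
ohSVh => ohhSVh   [S → h S]
ohhSVh => ohhhSVh   [S → h S]
ohhhSVh => ohhhAVhVh   [S → A V h]
ohhhAVhVh => ohhhohVhVh   [A → o h]
ohhhohVhVh => ohhhohSShVh   [V → S S]
ohhhohSShVh => ohhhohAVhShVh   [S → A V h]
ohhhohAVhShVh => ohhhohoVhShVh   [A → o]
ohhhohoVhShVh => ohhhohoShShVh   [V → S]
ohhhohoShShVh => ohhhohohhShVh   [S → h]
ohhhohohhShVh => ohhhohohhhhVh   [S → h]
ohhhohohhhhVh => ohhhohohhhhoh   [V → o]

S => AVh => ASVh => ohSVh => ohhSVh => ohhhSVh => ohhhAVhVh => ohhhohVhVh => ohhhohSShVh => ohhhohAVhShVh => ohhhohoVhShVh => ohhhohoShShVh => ohhhohohhShVh => ohhhohohhhhVh => ohhhohohhhhoh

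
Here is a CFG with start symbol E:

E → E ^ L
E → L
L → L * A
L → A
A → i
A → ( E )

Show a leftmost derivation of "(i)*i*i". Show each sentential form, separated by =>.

E => L   [E → L]
L => L*A   [L → L * A]
L*A => L*A*A   [L → L * A]
L*A*A => A*A*A   [L → A]
A*A*A => (E)*A*A   [A → ( E )]
(E)*A*A => (L)*A*A   [E → L]
(L)*A*A => (A)*A*A   [L → A]
(A)*A*A => (i)*A*A   [A → i]
(i)*A*A => (i)*i*A   [A → i]
(i)*i*A => (i)*i*i   [A → i]

E=>L=>L*A=>L*A*A=>A*A*A=>(E)*A*A=>(L)*A*A=>(A)*A*A=>(i)*A*A=>(i)*i*A=>(i)*i*i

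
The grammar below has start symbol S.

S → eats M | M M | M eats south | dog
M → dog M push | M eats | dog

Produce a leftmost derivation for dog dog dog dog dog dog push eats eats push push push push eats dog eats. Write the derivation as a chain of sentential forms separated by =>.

S => M M => M eats M => dog M push eats M => dog dog M push push eats M => dog dog dog M push push push eats M => dog dog dog dog M push push push push eats M => dog dog dog dog M eats push push push push eats M => dog dog dog dog M eats eats push push push push eats M => dog dog dog dog dog M push eats eats push push push push eats M => dog dog dog dog dog dog push eats eats push push push push eats M => dog dog dog dog dog dog push eats eats push push push push eats M eats => dog dog dog dog dog dog push eats eats push push push push eats dog eats

S => M M   [S → M M]
M M => M eats M   [M → M eats]
M eats M => dog M push eats M   [M → dog M push]
dog M push eats M => dog dog M push push eats M   [M → dog M push]
dog dog M push push eats M => dog dog dog M push push push eats M   [M → dog M push]
dog dog dog M push push push eats M => dog dog dog dog M push push push push eats M   [M → dog M push]
dog dog dog dog M push push push push eats M => dog dog dog dog M eats push push push push eats M   [M → M eats]
dog dog dog dog M eats push push push push eats M => dog dog dog dog M eats eats push push push push eats M   [M → M eats]
dog dog dog dog M eats eats push push push push eats M => dog dog dog dog dog M push eats eats push push push push eats M   [M → dog M push]
dog dog dog dog dog M push eats eats push push push push eats M => dog dog dog dog dog dog push eats eats push push push push eats M   [M → dog]
dog dog dog dog dog dog push eats eats push push push push eats M => dog dog dog dog dog dog push eats eats push push push push eats M eats   [M → M eats]
dog dog dog dog dog dog push eats eats push push push push eats M eats => dog dog dog dog dog dog push eats eats push push push push eats dog eats   [M → dog]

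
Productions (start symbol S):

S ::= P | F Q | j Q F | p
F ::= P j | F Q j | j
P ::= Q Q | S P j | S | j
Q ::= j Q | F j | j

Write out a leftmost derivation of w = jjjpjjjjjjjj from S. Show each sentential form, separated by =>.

S => P => SPj => jQFPj => jjQFPj => jjjFPj => jjjPjPj => jjjQQjPj => jjjFjQjPj => jjjPjjQjPj => jjjSPjjjQjPj => jjjpPjjjQjPj => jjjpjjjjQjPj => jjjpjjjjjjPj => jjjpjjjjjjjj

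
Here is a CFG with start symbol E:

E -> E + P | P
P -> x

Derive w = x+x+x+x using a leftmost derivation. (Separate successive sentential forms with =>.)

E => E+P => E+P+P => E+P+P+P => P+P+P+P => x+P+P+P => x+x+P+P => x+x+x+P => x+x+x+x

E => E+P   [E -> E + P]
E+P => E+P+P   [E -> E + P]
E+P+P => E+P+P+P   [E -> E + P]
E+P+P+P => P+P+P+P   [E -> P]
P+P+P+P => x+P+P+P   [P -> x]
x+P+P+P => x+x+P+P   [P -> x]
x+x+P+P => x+x+x+P   [P -> x]
x+x+x+P => x+x+x+x   [P -> x]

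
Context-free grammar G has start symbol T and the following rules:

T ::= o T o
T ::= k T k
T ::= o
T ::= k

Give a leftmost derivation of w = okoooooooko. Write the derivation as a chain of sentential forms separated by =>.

T => oTo => okTko => okoToko => okooTooko => okoooToooko => okoooooooko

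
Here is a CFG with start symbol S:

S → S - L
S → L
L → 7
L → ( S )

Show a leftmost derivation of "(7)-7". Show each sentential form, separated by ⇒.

S ⇒ S-L ⇒ L-L ⇒ (S)-L ⇒ (L)-L ⇒ (7)-L ⇒ (7)-7

S ⇒ S-L   [S → S - L]
S-L ⇒ L-L   [S → L]
L-L ⇒ (S)-L   [L → ( S )]
(S)-L ⇒ (L)-L   [S → L]
(L)-L ⇒ (7)-L   [L → 7]
(7)-L ⇒ (7)-7   [L → 7]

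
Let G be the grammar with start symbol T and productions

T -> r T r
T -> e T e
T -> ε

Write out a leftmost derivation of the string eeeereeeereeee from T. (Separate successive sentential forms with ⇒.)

T ⇒ eTe   [T -> e T e]
eTe ⇒ eeTee   [T -> e T e]
eeTee ⇒ eeeTeee   [T -> e T e]
eeeTeee ⇒ eeeeTeeee   [T -> e T e]
eeeeTeeee ⇒ eeeerTreeee   [T -> r T r]
eeeerTreeee ⇒ eeeereTereeee   [T -> e T e]
eeeereTereeee ⇒ eeeereeTeereeee   [T -> e T e]
eeeereeTeereeee ⇒ eeeereeeereeee   [T -> ε]

T ⇒ eTe ⇒ eeTee ⇒ eeeTeee ⇒ eeeeTeeee ⇒ eeeerTreeee ⇒ eeeereTereeee ⇒ eeeereeTeereeee ⇒ eeeereeeereeee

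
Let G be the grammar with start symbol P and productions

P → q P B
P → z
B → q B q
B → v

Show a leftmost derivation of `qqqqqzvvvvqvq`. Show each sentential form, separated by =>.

P => qPB   [P → q P B]
qPB => qqPBB   [P → q P B]
qqPBB => qqqPBBB   [P → q P B]
qqqPBBB => qqqqPBBBB   [P → q P B]
qqqqPBBBB => qqqqqPBBBBB   [P → q P B]
qqqqqPBBBBB => qqqqqzBBBBB   [P → z]
qqqqqzBBBBB => qqqqqzvBBBB   [B → v]
qqqqqzvBBBB => qqqqqzvvBBB   [B → v]
qqqqqzvvBBB => qqqqqzvvvBB   [B → v]
qqqqqzvvvBB => qqqqqzvvvvB   [B → v]
qqqqqzvvvvB => qqqqqzvvvvqBq   [B → q B q]
qqqqqzvvvvqBq => qqqqqzvvvvqvq   [B → v]

P=>qPB=>qqPBB=>qqqPBBB=>qqqqPBBBB=>qqqqqPBBBBB=>qqqqqzBBBBB=>qqqqqzvBBBB=>qqqqqzvvBBB=>qqqqqzvvvBB=>qqqqqzvvvvB=>qqqqqzvvvvqBq=>qqqqqzvvvvqvq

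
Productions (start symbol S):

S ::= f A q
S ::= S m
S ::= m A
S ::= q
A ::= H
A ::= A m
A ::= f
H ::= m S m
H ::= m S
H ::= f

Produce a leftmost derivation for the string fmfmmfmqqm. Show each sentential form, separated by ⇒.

S ⇒ Sm ⇒ fAqm ⇒ fHqm ⇒ fmSqm ⇒ fmfAqqm ⇒ fmfHqqm ⇒ fmfmSqqm ⇒ fmfmmAqqm ⇒ fmfmmAmqqm ⇒ fmfmmfmqqm

S ⇒ Sm   [S ::= S m]
Sm ⇒ fAqm   [S ::= f A q]
fAqm ⇒ fHqm   [A ::= H]
fHqm ⇒ fmSqm   [H ::= m S]
fmSqm ⇒ fmfAqqm   [S ::= f A q]
fmfAqqm ⇒ fmfHqqm   [A ::= H]
fmfHqqm ⇒ fmfmSqqm   [H ::= m S]
fmfmSqqm ⇒ fmfmmAqqm   [S ::= m A]
fmfmmAqqm ⇒ fmfmmAmqqm   [A ::= A m]
fmfmmAmqqm ⇒ fmfmmfmqqm   [A ::= f]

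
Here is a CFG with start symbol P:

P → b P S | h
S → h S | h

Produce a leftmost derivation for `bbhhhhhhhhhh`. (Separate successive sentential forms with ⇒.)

P ⇒ bPS ⇒ bbPSS ⇒ bbhSS ⇒ bbhhSS ⇒ bbhhhS ⇒ bbhhhhS ⇒ bbhhhhhS ⇒ bbhhhhhhS ⇒ bbhhhhhhhS ⇒ bbhhhhhhhhS ⇒ bbhhhhhhhhhS ⇒ bbhhhhhhhhhh

P ⇒ bPS   [P → b P S]
bPS ⇒ bbPSS   [P → b P S]
bbPSS ⇒ bbhSS   [P → h]
bbhSS ⇒ bbhhSS   [S → h S]
bbhhSS ⇒ bbhhhS   [S → h]
bbhhhS ⇒ bbhhhhS   [S → h S]
bbhhhhS ⇒ bbhhhhhS   [S → h S]
bbhhhhhS ⇒ bbhhhhhhS   [S → h S]
bbhhhhhhS ⇒ bbhhhhhhhS   [S → h S]
bbhhhhhhhS ⇒ bbhhhhhhhhS   [S → h S]
bbhhhhhhhhS ⇒ bbhhhhhhhhhS   [S → h S]
bbhhhhhhhhhS ⇒ bbhhhhhhhhhh   [S → h]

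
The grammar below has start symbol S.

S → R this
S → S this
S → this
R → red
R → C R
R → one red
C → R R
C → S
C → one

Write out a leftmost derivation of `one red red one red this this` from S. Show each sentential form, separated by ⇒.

S ⇒ S this   [S → S this]
S this ⇒ R this this   [S → R this]
R this this ⇒ C R this this   [R → C R]
C R this this ⇒ R R R this this   [C → R R]
R R R this this ⇒ one red R R this this   [R → one red]
one red R R this this ⇒ one red red R this this   [R → red]
one red red R this this ⇒ one red red one red this this   [R → one red]

S ⇒ S this ⇒ R this this ⇒ C R this this ⇒ R R R this this ⇒ one red R R this this ⇒ one red red R this this ⇒ one red red one red this this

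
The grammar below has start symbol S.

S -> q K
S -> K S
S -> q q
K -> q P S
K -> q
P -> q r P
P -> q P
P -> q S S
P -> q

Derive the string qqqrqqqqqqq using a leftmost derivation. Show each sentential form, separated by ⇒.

S ⇒ qK ⇒ qqPS ⇒ qqqrPS ⇒ qqqrqS ⇒ qqqrqKS ⇒ qqqrqqPSS ⇒ qqqrqqqSS ⇒ qqqrqqqqKS ⇒ qqqrqqqqqS ⇒ qqqrqqqqqqq

S ⇒ qK   [S -> q K]
qK ⇒ qqPS   [K -> q P S]
qqPS ⇒ qqqrPS   [P -> q r P]
qqqrPS ⇒ qqqrqS   [P -> q]
qqqrqS ⇒ qqqrqKS   [S -> K S]
qqqrqKS ⇒ qqqrqqPSS   [K -> q P S]
qqqrqqPSS ⇒ qqqrqqqSS   [P -> q]
qqqrqqqSS ⇒ qqqrqqqqKS   [S -> q K]
qqqrqqqqKS ⇒ qqqrqqqqqS   [K -> q]
qqqrqqqqqS ⇒ qqqrqqqqqqq   [S -> q q]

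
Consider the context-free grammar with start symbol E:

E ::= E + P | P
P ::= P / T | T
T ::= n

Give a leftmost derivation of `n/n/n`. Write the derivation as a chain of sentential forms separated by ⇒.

E⇒P⇒P/T⇒P/T/T⇒T/T/T⇒n/T/T⇒n/n/T⇒n/n/n

E ⇒ P   [E ::= P]
P ⇒ P/T   [P ::= P / T]
P/T ⇒ P/T/T   [P ::= P / T]
P/T/T ⇒ T/T/T   [P ::= T]
T/T/T ⇒ n/T/T   [T ::= n]
n/T/T ⇒ n/n/T   [T ::= n]
n/n/T ⇒ n/n/n   [T ::= n]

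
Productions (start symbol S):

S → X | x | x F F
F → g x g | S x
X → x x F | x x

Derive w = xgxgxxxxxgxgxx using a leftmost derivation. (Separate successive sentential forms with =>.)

S => xFF => xgxgF => xgxgSx => xgxgXx => xgxgxxFx => xgxgxxSxx => xgxgxxxFFxx => xgxgxxxSxFxx => xgxgxxxxxFxx => xgxgxxxxxgxgxx

S => xFF   [S → x F F]
xFF => xgxgF   [F → g x g]
xgxgF => xgxgSx   [F → S x]
xgxgSx => xgxgXx   [S → X]
xgxgXx => xgxgxxFx   [X → x x F]
xgxgxxFx => xgxgxxSxx   [F → S x]
xgxgxxSxx => xgxgxxxFFxx   [S → x F F]
xgxgxxxFFxx => xgxgxxxSxFxx   [F → S x]
xgxgxxxSxFxx => xgxgxxxxxFxx   [S → x]
xgxgxxxxxFxx => xgxgxxxxxgxgxx   [F → g x g]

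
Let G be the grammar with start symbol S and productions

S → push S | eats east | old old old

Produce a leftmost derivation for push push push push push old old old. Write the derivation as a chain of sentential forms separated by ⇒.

S ⇒ push S   [S → push S]
push S ⇒ push push S   [S → push S]
push push S ⇒ push push push S   [S → push S]
push push push S ⇒ push push push push S   [S → push S]
push push push push S ⇒ push push push push push S   [S → push S]
push push push push push S ⇒ push push push push push old old old   [S → old old old]

S ⇒ push S ⇒ push push S ⇒ push push push S ⇒ push push push push S ⇒ push push push push push S ⇒ push push push push push old old old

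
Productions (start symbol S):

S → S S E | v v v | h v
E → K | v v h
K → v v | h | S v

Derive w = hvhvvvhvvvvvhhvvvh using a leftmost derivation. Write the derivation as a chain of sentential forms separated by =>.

S => SSE => SSESE => SSESESE => hvSESESE => hvhvESESE => hvhvvvhSESE => hvhvvvhvvvESE => hvhvvvhvvvvvhSE => hvhvvvhvvvvvhhvE => hvhvvvhvvvvvhhvvvh

S => SSE   [S → S S E]
SSE => SSESE   [S → S S E]
SSESE => SSESESE   [S → S S E]
SSESESE => hvSESESE   [S → h v]
hvSESESE => hvhvESESE   [S → h v]
hvhvESESE => hvhvvvhSESE   [E → v v h]
hvhvvvhSESE => hvhvvvhvvvESE   [S → v v v]
hvhvvvhvvvESE => hvhvvvhvvvvvhSE   [E → v v h]
hvhvvvhvvvvvhSE => hvhvvvhvvvvvhhvE   [S → h v]
hvhvvvhvvvvvhhvE => hvhvvvhvvvvvhhvvvh   [E → v v h]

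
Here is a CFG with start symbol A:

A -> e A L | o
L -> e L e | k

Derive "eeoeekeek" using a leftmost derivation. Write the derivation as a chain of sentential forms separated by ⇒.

A⇒eAL⇒eeALL⇒eeoLL⇒eeoeLeL⇒eeoeeLeeL⇒eeoeekeeL⇒eeoeekeek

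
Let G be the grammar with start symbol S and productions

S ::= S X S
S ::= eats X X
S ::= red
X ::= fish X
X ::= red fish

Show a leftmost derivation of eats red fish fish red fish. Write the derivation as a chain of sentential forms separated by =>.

S => eats X X => eats red fish X => eats red fish fish X => eats red fish fish red fish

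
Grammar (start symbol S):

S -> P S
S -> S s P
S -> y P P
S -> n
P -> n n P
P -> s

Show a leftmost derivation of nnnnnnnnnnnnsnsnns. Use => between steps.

S => PS => nnPS => nnnnPS => nnnnnnPS => nnnnnnnnPS => nnnnnnnnnnPS => nnnnnnnnnnnnPS => nnnnnnnnnnnnsS => nnnnnnnnnnnnsSsP => nnnnnnnnnnnnsnsP => nnnnnnnnnnnnsnsnnP => nnnnnnnnnnnnsnsnns

S => PS   [S -> P S]
PS => nnPS   [P -> n n P]
nnPS => nnnnPS   [P -> n n P]
nnnnPS => nnnnnnPS   [P -> n n P]
nnnnnnPS => nnnnnnnnPS   [P -> n n P]
nnnnnnnnPS => nnnnnnnnnnPS   [P -> n n P]
nnnnnnnnnnPS => nnnnnnnnnnnnPS   [P -> n n P]
nnnnnnnnnnnnPS => nnnnnnnnnnnnsS   [P -> s]
nnnnnnnnnnnnsS => nnnnnnnnnnnnsSsP   [S -> S s P]
nnnnnnnnnnnnsSsP => nnnnnnnnnnnnsnsP   [S -> n]
nnnnnnnnnnnnsnsP => nnnnnnnnnnnnsnsnnP   [P -> n n P]
nnnnnnnnnnnnsnsnnP => nnnnnnnnnnnnsnsnns   [P -> s]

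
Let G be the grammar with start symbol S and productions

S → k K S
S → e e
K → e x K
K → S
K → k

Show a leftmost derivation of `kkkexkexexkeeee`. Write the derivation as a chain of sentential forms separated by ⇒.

S ⇒ kKS ⇒ kkS ⇒ kkkKS ⇒ kkkexKS ⇒ kkkexSS ⇒ kkkexkKSS ⇒ kkkexkexKSS ⇒ kkkexkexexKSS ⇒ kkkexkexexkSS ⇒ kkkexkexexkeeS ⇒ kkkexkexexkeeee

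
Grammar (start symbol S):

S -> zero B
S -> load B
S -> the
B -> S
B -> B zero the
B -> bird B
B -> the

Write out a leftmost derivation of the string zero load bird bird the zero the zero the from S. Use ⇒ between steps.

S ⇒ zero B ⇒ zero B zero the ⇒ zero S zero the ⇒ zero load B zero the ⇒ zero load bird B zero the ⇒ zero load bird bird B zero the ⇒ zero load bird bird B zero the zero the ⇒ zero load bird bird the zero the zero the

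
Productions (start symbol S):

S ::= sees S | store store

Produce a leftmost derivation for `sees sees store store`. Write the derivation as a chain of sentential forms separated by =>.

S => sees S => sees sees S => sees sees store store

S => sees S   [S ::= sees S]
sees S => sees sees S   [S ::= sees S]
sees sees S => sees sees store store   [S ::= store store]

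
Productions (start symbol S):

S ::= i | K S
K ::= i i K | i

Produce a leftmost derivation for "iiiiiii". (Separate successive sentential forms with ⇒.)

S ⇒ KS   [S ::= K S]
KS ⇒ iS   [K ::= i]
iS ⇒ iKS   [S ::= K S]
iKS ⇒ iiS   [K ::= i]
iiS ⇒ iiKS   [S ::= K S]
iiKS ⇒ iiiiKS   [K ::= i i K]
iiiiKS ⇒ iiiiiS   [K ::= i]
iiiiiS ⇒ iiiiiKS   [S ::= K S]
iiiiiKS ⇒ iiiiiiS   [K ::= i]
iiiiiiS ⇒ iiiiiii   [S ::= i]

S ⇒ KS ⇒ iS ⇒ iKS ⇒ iiS ⇒ iiKS ⇒ iiiiKS ⇒ iiiiiS ⇒ iiiiiKS ⇒ iiiiiiS ⇒ iiiiiii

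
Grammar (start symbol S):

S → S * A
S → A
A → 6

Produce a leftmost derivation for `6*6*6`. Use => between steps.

S => S*A => S*A*A => A*A*A => 6*A*A => 6*6*A => 6*6*6

S => S*A   [S → S * A]
S*A => S*A*A   [S → S * A]
S*A*A => A*A*A   [S → A]
A*A*A => 6*A*A   [A → 6]
6*A*A => 6*6*A   [A → 6]
6*6*A => 6*6*6   [A → 6]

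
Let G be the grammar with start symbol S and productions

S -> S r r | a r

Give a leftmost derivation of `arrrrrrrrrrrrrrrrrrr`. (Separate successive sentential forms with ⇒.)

S ⇒ Srr ⇒ Srrrr ⇒ Srrrrrr ⇒ Srrrrrrrr ⇒ Srrrrrrrrrr ⇒ Srrrrrrrrrrrr ⇒ Srrrrrrrrrrrrrr ⇒ Srrrrrrrrrrrrrrrr ⇒ Srrrrrrrrrrrrrrrrrr ⇒ arrrrrrrrrrrrrrrrrrr

S ⇒ Srr   [S -> S r r]
Srr ⇒ Srrrr   [S -> S r r]
Srrrr ⇒ Srrrrrr   [S -> S r r]
Srrrrrr ⇒ Srrrrrrrr   [S -> S r r]
Srrrrrrrr ⇒ Srrrrrrrrrr   [S -> S r r]
Srrrrrrrrrr ⇒ Srrrrrrrrrrrr   [S -> S r r]
Srrrrrrrrrrrr ⇒ Srrrrrrrrrrrrrr   [S -> S r r]
Srrrrrrrrrrrrrr ⇒ Srrrrrrrrrrrrrrrr   [S -> S r r]
Srrrrrrrrrrrrrrrr ⇒ Srrrrrrrrrrrrrrrrrr   [S -> S r r]
Srrrrrrrrrrrrrrrrrr ⇒ arrrrrrrrrrrrrrrrrrr   [S -> a r]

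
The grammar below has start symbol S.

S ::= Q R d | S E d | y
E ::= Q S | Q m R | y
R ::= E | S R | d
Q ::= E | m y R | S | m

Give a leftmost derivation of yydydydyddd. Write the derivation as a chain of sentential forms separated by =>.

S => QRd => SRd => SEdRd => SEdEdRd => SEdEdEdRd => SEdEdEdEdRd => yEdEdEdEdRd => yydEdEdEdRd => yydydEdEdRd => yydydydEdRd => yydydydydRd => yydydydyddd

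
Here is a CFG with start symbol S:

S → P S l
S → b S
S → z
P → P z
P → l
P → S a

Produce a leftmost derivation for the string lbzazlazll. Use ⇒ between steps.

S ⇒ PSl ⇒ lSl ⇒ lPSll ⇒ lSaSll ⇒ lPSlaSll ⇒ lSaSlaSll ⇒ lbSaSlaSll ⇒ lbzaSlaSll ⇒ lbzazlaSll ⇒ lbzazlazll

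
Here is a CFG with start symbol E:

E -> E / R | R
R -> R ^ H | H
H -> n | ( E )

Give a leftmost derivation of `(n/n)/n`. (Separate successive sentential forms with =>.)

E => E/R => R/R => H/R => (E)/R => (E/R)/R => (R/R)/R => (H/R)/R => (n/R)/R => (n/H)/R => (n/n)/R => (n/n)/H => (n/n)/n

E => E/R   [E -> E / R]
E/R => R/R   [E -> R]
R/R => H/R   [R -> H]
H/R => (E)/R   [H -> ( E )]
(E)/R => (E/R)/R   [E -> E / R]
(E/R)/R => (R/R)/R   [E -> R]
(R/R)/R => (H/R)/R   [R -> H]
(H/R)/R => (n/R)/R   [H -> n]
(n/R)/R => (n/H)/R   [R -> H]
(n/H)/R => (n/n)/R   [H -> n]
(n/n)/R => (n/n)/H   [R -> H]
(n/n)/H => (n/n)/n   [H -> n]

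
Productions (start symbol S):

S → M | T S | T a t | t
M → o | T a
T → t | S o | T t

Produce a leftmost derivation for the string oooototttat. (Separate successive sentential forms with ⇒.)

S ⇒ TS ⇒ SoS ⇒ MoS ⇒ ooS ⇒ ooTat ⇒ ooTtat ⇒ ooTttat ⇒ ooTtttat ⇒ ooSotttat ⇒ ooTSotttat ⇒ ooSoSotttat ⇒ ooMoSotttat ⇒ ooooSotttat ⇒ oooototttat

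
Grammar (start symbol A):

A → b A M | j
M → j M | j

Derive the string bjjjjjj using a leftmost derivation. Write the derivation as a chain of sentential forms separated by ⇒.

A⇒bAM⇒bjM⇒bjjM⇒bjjjM⇒bjjjjM⇒bjjjjjM⇒bjjjjjj

A ⇒ bAM   [A → b A M]
bAM ⇒ bjM   [A → j]
bjM ⇒ bjjM   [M → j M]
bjjM ⇒ bjjjM   [M → j M]
bjjjM ⇒ bjjjjM   [M → j M]
bjjjjM ⇒ bjjjjjM   [M → j M]
bjjjjjM ⇒ bjjjjjj   [M → j]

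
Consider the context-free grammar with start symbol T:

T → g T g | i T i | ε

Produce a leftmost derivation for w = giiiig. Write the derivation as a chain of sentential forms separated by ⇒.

T ⇒ gTg   [T → g T g]
gTg ⇒ giTig   [T → i T i]
giTig ⇒ giiTiig   [T → i T i]
giiTiig ⇒ giiiig   [T → ε]

T⇒gTg⇒giTig⇒giiTiig⇒giiiig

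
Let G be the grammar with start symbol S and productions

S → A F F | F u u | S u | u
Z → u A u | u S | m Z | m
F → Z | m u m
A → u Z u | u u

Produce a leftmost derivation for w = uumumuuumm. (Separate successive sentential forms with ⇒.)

S⇒AFF⇒uZuFF⇒uuSuFF⇒uuFuuuFF⇒uumumuuuFF⇒uumumuuuZF⇒uumumuuumF⇒uumumuuumZ⇒uumumuuumm

S ⇒ AFF   [S → A F F]
AFF ⇒ uZuFF   [A → u Z u]
uZuFF ⇒ uuSuFF   [Z → u S]
uuSuFF ⇒ uuFuuuFF   [S → F u u]
uuFuuuFF ⇒ uumumuuuFF   [F → m u m]
uumumuuuFF ⇒ uumumuuuZF   [F → Z]
uumumuuuZF ⇒ uumumuuumF   [Z → m]
uumumuuumF ⇒ uumumuuumZ   [F → Z]
uumumuuumZ ⇒ uumumuuumm   [Z → m]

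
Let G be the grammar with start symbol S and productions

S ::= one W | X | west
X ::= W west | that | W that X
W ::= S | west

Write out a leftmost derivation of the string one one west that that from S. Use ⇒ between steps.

S ⇒ one W   [S ::= one W]
one W ⇒ one S   [W ::= S]
one S ⇒ one X   [S ::= X]
one X ⇒ one W that X   [X ::= W that X]
one W that X ⇒ one S that X   [W ::= S]
one S that X ⇒ one one W that X   [S ::= one W]
one one W that X ⇒ one one S that X   [W ::= S]
one one S that X ⇒ one one west that X   [S ::= west]
one one west that X ⇒ one one west that that   [X ::= that]

S ⇒ one W ⇒ one S ⇒ one X ⇒ one W that X ⇒ one S that X ⇒ one one W that X ⇒ one one S that X ⇒ one one west that X ⇒ one one west that that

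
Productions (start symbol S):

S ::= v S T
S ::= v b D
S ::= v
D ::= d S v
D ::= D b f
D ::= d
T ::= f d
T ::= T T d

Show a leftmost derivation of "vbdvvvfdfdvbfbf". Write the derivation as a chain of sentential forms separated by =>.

S=>vbD=>vbDbf=>vbDbfbf=>vbdSvbfbf=>vbdvSTvbfbf=>vbdvvSTTvbfbf=>vbdvvvTTvbfbf=>vbdvvvfdTvbfbf=>vbdvvvfdfdvbfbf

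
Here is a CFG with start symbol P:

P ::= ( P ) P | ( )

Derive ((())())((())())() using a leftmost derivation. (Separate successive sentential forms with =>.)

P=>(P)P=>((P)P)P=>((())P)P=>((())())P=>((())())(P)P=>((())())((P)P)P=>((())())((())P)P=>((())())((())())P=>((())())((())())()

P => (P)P   [P ::= ( P ) P]
(P)P => ((P)P)P   [P ::= ( P ) P]
((P)P)P => ((())P)P   [P ::= ( )]
((())P)P => ((())())P   [P ::= ( )]
((())())P => ((())())(P)P   [P ::= ( P ) P]
((())())(P)P => ((())())((P)P)P   [P ::= ( P ) P]
((())())((P)P)P => ((())())((())P)P   [P ::= ( )]
((())())((())P)P => ((())())((())())P   [P ::= ( )]
((())())((())())P => ((())())((())())()   [P ::= ( )]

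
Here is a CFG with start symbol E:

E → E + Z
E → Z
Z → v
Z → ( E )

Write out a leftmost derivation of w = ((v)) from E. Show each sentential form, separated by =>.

E => Z => (E) => (Z) => ((E)) => ((Z)) => ((v))

E => Z   [E → Z]
Z => (E)   [Z → ( E )]
(E) => (Z)   [E → Z]
(Z) => ((E))   [Z → ( E )]
((E)) => ((Z))   [E → Z]
((Z)) => ((v))   [Z → v]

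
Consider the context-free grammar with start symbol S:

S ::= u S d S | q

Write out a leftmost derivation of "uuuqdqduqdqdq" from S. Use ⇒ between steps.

S ⇒ uSdS ⇒ uuSdSdS ⇒ uuuSdSdSdS ⇒ uuuqdSdSdS ⇒ uuuqdqdSdS ⇒ uuuqdqduSdSdS ⇒ uuuqdqduqdSdS ⇒ uuuqdqduqdqdS ⇒ uuuqdqduqdqdq

S ⇒ uSdS   [S ::= u S d S]
uSdS ⇒ uuSdSdS   [S ::= u S d S]
uuSdSdS ⇒ uuuSdSdSdS   [S ::= u S d S]
uuuSdSdSdS ⇒ uuuqdSdSdS   [S ::= q]
uuuqdSdSdS ⇒ uuuqdqdSdS   [S ::= q]
uuuqdqdSdS ⇒ uuuqdqduSdSdS   [S ::= u S d S]
uuuqdqduSdSdS ⇒ uuuqdqduqdSdS   [S ::= q]
uuuqdqduqdSdS ⇒ uuuqdqduqdqdS   [S ::= q]
uuuqdqduqdqdS ⇒ uuuqdqduqdqdq   [S ::= q]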